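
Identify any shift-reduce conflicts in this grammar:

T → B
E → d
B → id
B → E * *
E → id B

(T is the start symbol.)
A shift-reduce conflict occurs when an LR(0) state has both:
  - a complete (reduce) item [A → α .] (dot at the end), and
  - a shift item [B → β . c γ] (dot before a terminal).

Augment with T' → T and build the canonical LR(0) collection (I0 = CLOSURE({[T' → . T]}), then GOTO on every symbol after a dot until no new states appear). It has 9 states:
  I0: { [B → . E * *], [B → . id], [E → . d], [E → . id B], [T → . B], [T' → . T] }  — shift
  I1: { [T → B .] }  — reduce
  I2: { [B → E . * *] }  — shift
  I3: { [T' → T .] }  — accept
  I4: { [E → d .] }  — reduce
  I5: { [B → . E * *], [B → . id], [B → id .], [E → . d], [E → . id B], [E → id . B] }  — shift, reduce
  I6: { [E → id B .] }  — reduce
  I7: { [B → E * . *] }  — shift
  I8: { [B → E * * .] }  — reduce

I5 contains reduce item [B → id .] and shift items [B → . id], [E → . d], [E → . id B] — shift-reduce conflict.

Answer: Yes — I5: [B → id .] vs [B → . id]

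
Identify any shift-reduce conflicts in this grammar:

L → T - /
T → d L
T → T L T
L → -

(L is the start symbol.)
Yes — I6: [L → - .] vs [L → T - . /]; I8: [T → T L T .] vs [L → . -]

Augment with L' → L and build the canonical LR(0) collection (I0 = CLOSURE({[L' → . L]}), then GOTO on every symbol after a dot until no new states appear). It has 10 states:
  I0: { [L → . -], [L → . T - /], [L' → . L], [T → . T L T], [T → . d L] }  — shift
  I1: { [L → - .] }  — reduce
  I2: { [L' → L .] }  — accept
  I3: { [L → . -], [L → . T - /], [L → T . - /], [T → . T L T], [T → . d L], [T → T . L T] }  — shift
  I4: { [L → . -], [L → . T - /], [T → . T L T], [T → . d L], [T → d . L] }  — shift
  I5: { [T → d L .] }  — reduce
  I6: { [L → - .], [L → T - . /] }  — shift, reduce
  I7: { [T → . T L T], [T → . d L], [T → T L . T] }  — shift
  I8: { [L → . -], [L → . T - /], [T → . T L T], [T → . d L], [T → T . L T], [T → T L T .] }  — shift, reduce
  I9: { [L → T - / .] }  — reduce

I6 contains reduce item [L → - .] and shift item [L → T - . /] — shift-reduce conflict.
I8 contains reduce item [T → T L T .] and shift items [L → . -], [T → . d L] — shift-reduce conflict.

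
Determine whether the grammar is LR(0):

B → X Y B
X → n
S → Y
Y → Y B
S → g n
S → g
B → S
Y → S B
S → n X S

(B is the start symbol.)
Augment with B' → B and build the canonical LR(0) collection (I0 = CLOSURE({[B' → . B]}), then GOTO on every symbol after a dot until no new states appear). It has 17 states:
  I0: { [B → . S], [B → . X Y B], [B' → . B], [S → . Y], [S → . g n], [S → . g], [S → . n X S], [X → . n], [Y → . S B], [Y → . Y B] }  — shift
  I1: { [B' → B .] }  — accept
  I2: { [B → . S], [B → . X Y B], [B → S .], [S → . Y], [S → . g n], [S → . g], [S → . n X S], [X → . n], [Y → . S B], [Y → . Y B], [Y → S . B] }  — shift, reduce
  I3: { [B → X . Y B], [S → . Y], [S → . g n], [S → . g], [S → . n X S], [Y → . S B], [Y → . Y B] }  — shift
  I4: { [B → . S], [B → . X Y B], [S → . Y], [S → . g n], [S → . g], [S → . n X S], [S → Y .], [X → . n], [Y → . S B], [Y → . Y B], [Y → Y . B] }  — shift, reduce
  I5: { [S → g . n], [S → g .] }  — shift, reduce
  I6: { [S → n . X S], [X → . n], [X → n .] }  — shift, reduce
  I7: { [S → . Y], [S → . g n], [S → . g], [S → . n X S], [S → n X . S], [Y → . S B], [Y → . Y B] }  — shift
  I8: { [X → n .] }  — reduce
  I9: { [B → . S], [B → . X Y B], [S → . Y], [S → . g n], [S → . g], [S → . n X S], [S → n X S .], [X → . n], [Y → . S B], [Y → . Y B], [Y → S . B] }  — shift, reduce
  I10: { [S → n . X S], [X → . n] }  — shift
  I11: { [Y → S B .] }  — reduce
  I12: { [S → g n .] }  — reduce
  I13: { [Y → Y B .] }  — reduce
  I14: { [B → . S], [B → . X Y B], [S → . Y], [S → . g n], [S → . g], [S → . n X S], [X → . n], [Y → . S B], [Y → . Y B], [Y → S . B] }  — shift
  I15: { [B → . S], [B → . X Y B], [B → X Y . B], [S → . Y], [S → . g n], [S → . g], [S → . n X S], [S → Y .], [X → . n], [Y → . S B], [Y → . Y B], [Y → Y . B] }  — shift, reduce
  I16: { [B → X Y B .], [Y → Y B .] }  — 2 reduces

Conflict in state I2:
  Shift-reduce conflict between [B → S .] and [S → . g]
So the grammar is NOT LR(0).

Answer: No. Shift-reduce conflict between [B → S .] and [S → . g]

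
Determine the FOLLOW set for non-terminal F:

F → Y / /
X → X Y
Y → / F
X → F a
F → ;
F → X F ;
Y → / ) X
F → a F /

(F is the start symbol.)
{ $, '/', ';', 'a' }

To compute FOLLOW(F), find every occurrence of F on a right-hand side N → α F β: add FIRST(β) \ {ε}, and if β is empty or nullable also add FOLLOW(N). Iterate to a fixed point.

F is the start symbol, so $ ∈ FOLLOW(F).
In Y → / F: F is at the end, add FOLLOW(Y)
In X → F a: F is followed by a, add FIRST(a) \ {ε} = { 'a' }
In F → X F ;: F is followed by ';', add FIRST(';') \ {ε} = { ';' }
In F → a F /: F is followed by '/', add FIRST('/') \ {ε} = { '/' }

The FOLLOW sets referred to above (computed the same way, to a fixed point):
  FOLLOW(Y) = { '/', ';', 'a' }

Taking the union: FOLLOW(F) = { $, '/', ';', 'a' }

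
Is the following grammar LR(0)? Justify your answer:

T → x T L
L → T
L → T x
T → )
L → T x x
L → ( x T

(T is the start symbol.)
No. Shift-reduce conflict between [L → T .] and [L → T . x]

A grammar is LR(0) if no state in the canonical LR(0) collection has:
  - both a shift item (dot before a terminal) and a complete item (shift-reduce conflict), or
  - two or more complete items (reduce-reduce conflict; the accept item [T' → T .] counts as a complete item here).

Augment with T' → T and build the canonical LR(0) collection (I0 = CLOSURE({[T' → . T]}), then GOTO on every symbol after a dot until no new states appear). It has 12 states:
  I0: { [T → . )], [T → . x T L], [T' → . T] }  — shift
  I1: { [T → ) .] }  — reduce
  I2: { [T' → T .] }  — accept
  I3: { [T → . )], [T → . x T L], [T → x . T L] }  — shift
  I4: { [L → . ( x T], [L → . T x x], [L → . T x], [L → . T], [T → . )], [T → . x T L], [T → x T . L] }  — shift
  I5: { [L → ( . x T] }  — shift
  I6: { [T → x T L .] }  — reduce
  I7: { [L → T . x x], [L → T . x], [L → T .] }  — shift, reduce
  I8: { [L → T x . x], [L → T x .] }  — shift, reduce
  I9: { [L → T x x .] }  — reduce
  I10: { [L → ( x . T], [T → . )], [T → . x T L] }  — shift
  I11: { [L → ( x T .] }  — reduce

Conflict in state I7:
  Shift-reduce conflict between [L → T .] and [L → T . x]
So the grammar is NOT LR(0).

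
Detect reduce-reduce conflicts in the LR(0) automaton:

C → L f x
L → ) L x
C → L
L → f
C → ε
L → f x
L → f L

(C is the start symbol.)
No reduce-reduce conflicts

Augment with C' → C and build the canonical LR(0) collection (I0 = CLOSURE({[C' → . C]}), then GOTO on every symbol after a dot until no new states appear). It has 11 states:
  I0: { [C → . L f x], [C → . L], [C → .], [C' → . C], [L → . ) L x], [L → . f L], [L → . f x], [L → . f] }  — shift, reduce
  I1: { [L → ) . L x], [L → . ) L x], [L → . f L], [L → . f x], [L → . f] }  — shift
  I2: { [C' → C .] }  — accept
  I3: { [C → L . f x], [C → L .] }  — shift, reduce
  I4: { [L → . ) L x], [L → . f L], [L → . f x], [L → . f], [L → f . L], [L → f . x], [L → f .] }  — shift, reduce
  I5: { [L → f L .] }  — reduce
  I6: { [L → f x .] }  — reduce
  I7: { [C → L f . x] }  — shift
  I8: { [C → L f x .] }  — reduce
  I9: { [L → ) L . x] }  — shift
  I10: { [L → ) L x .] }  — reduce

No state contains more than one complete item.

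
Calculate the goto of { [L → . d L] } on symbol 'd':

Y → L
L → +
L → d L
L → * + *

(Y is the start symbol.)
GOTO(I, 'd') = CLOSURE({ [A → αX.β] : [A → α.Xβ] ∈ I, X = 'd' })

Items with dot before 'd', with the dot advanced:
  [L → . d L] → [L → d . L]
Closure of the advanced items:
  [L → d . L] has the dot before L: add [L → . +], [L → . d L], [L → . * + *]

GOTO = { [L → . * + *], [L → . +], [L → . d L], [L → d . L] }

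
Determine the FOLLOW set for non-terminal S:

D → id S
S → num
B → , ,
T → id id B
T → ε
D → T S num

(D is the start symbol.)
To compute FOLLOW(S), find every occurrence of S on a right-hand side N → α S β: add FIRST(β) \ {ε}, and if β is empty or nullable also add FOLLOW(N). Iterate to a fixed point.

In D → id S: S is at the end, add FOLLOW(D)
In D → T S num: S is followed by num, add FIRST(num) \ {ε} = { 'num' }

The FOLLOW sets referred to above (computed the same way, to a fixed point):
  FOLLOW(D) = { $ }

Taking the union: FOLLOW(S) = { $, 'num' }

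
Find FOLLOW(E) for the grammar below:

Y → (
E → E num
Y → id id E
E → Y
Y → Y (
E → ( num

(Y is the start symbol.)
{ $, '(', 'num' }

To compute FOLLOW(E), find every occurrence of E on a right-hand side N → α E β: add FIRST(β) \ {ε}, and if β is empty or nullable also add FOLLOW(N). Iterate to a fixed point.

In E → E num: E is followed by num, add FIRST(num) \ {ε} = { 'num' }
In Y → id id E: E is at the end, add FOLLOW(Y)

The FOLLOW sets referred to above (computed the same way, to a fixed point):
  FOLLOW(Y) = { $, '(', 'num' }

Taking the union: FOLLOW(E) = { $, '(', 'num' }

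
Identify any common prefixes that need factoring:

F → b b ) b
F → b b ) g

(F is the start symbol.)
Yes, F has productions with common prefix 'b b )'

Left-factoring is needed when two productions for the same non-terminal
share a common prefix on the right-hand side.

Productions for F:
  F → b b ) b
  F → b b ) g

Found common prefix 'b b )' in productions for F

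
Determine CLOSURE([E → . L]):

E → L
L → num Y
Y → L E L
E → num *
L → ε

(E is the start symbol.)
To compute CLOSURE, for each item [A → α.Bβ] where B is a non-terminal, add [B → .γ] for all productions B → γ; repeat for the newly added items until nothing changes.

Start with: [E → . L]
  [E → . L] has the dot before L: add [L → . num Y], [L → .]
No further items can be added.

CLOSURE = { [E → . L], [L → . num Y], [L → .] }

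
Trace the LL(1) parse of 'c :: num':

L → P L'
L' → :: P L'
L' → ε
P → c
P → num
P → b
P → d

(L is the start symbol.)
LL(1) parsing maintains a stack (initially the start symbol over $) and the input. At each step: if the stack top is a terminal, match it against the current input token; if it is a non-terminal N, replace it with the RHS of M[N, lookahead] (the unique production whose predict set contains the lookahead).

Stack is shown with the top on the left.

Stack      Input       Action
-----------------------------
L $        c :: num $  output L → P L'
P L' $     c :: num $  output P → c
c L' $     c :: num $  match 'c'
L' $       :: num $    output L' → :: P L'
:: P L' $  :: num $    match '::'
P L' $     num $       output P → num
num L' $   num $       match 'num'
L' $       $           output L' → ε
$          $           accept

The string is accepted.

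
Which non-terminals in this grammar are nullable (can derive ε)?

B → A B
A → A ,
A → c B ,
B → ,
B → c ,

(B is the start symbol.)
There are no ε-productions, so no non-terminal can derive ε.
No non-terminals are nullable.

Answer: None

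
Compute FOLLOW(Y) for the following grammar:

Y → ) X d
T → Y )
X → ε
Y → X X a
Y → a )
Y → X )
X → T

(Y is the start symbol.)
{ $, ')' }

To compute FOLLOW(Y), find every occurrence of Y on a right-hand side N → α Y β: add FIRST(β) \ {ε}, and if β is empty or nullable also add FOLLOW(N). Iterate to a fixed point.

Y is the start symbol, so $ ∈ FOLLOW(Y).
In T → Y ): Y is followed by ')', add FIRST(')') \ {ε} = { ')' }

Taking the union: FOLLOW(Y) = { $, ')' }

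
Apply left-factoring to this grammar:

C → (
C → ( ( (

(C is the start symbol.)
Left-factoring transforms A → αβ₁ | αβ₂ into A → αA' and A' → β₁ | β₂
(α is the longest common prefix among the alternatives). Repeat until
no nonterminal has two alternatives with a common prefix.

Round 1: C has alternatives sharing prefix '('. Introduce C': C → ( C'
  Add: C' → ε
  Add: C' → ( (

No remaining common prefixes — done.

Resulting grammar:
C → ( C'
C' → ε
C' → ( (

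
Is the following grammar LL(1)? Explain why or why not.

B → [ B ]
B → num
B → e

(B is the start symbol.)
Yes, the grammar is LL(1).

For B:
  PREDICT(B → '[' B ']') = { '[' }
  PREDICT(B → num) = { 'num' }
  PREDICT(B → e) = { 'e' }

All predict sets are disjoint. The grammar IS LL(1).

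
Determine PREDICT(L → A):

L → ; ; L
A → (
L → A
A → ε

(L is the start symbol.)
PREDICT(L → A) = (FIRST(RHS) \ {ε}) ∪ (FOLLOW(L) if ε ∈ FIRST(RHS), i.e. RHS ⇒* ε)
FIRST(A) = { '(', ε }
FIRST(A) = { '(', ε }
ε ∈ FIRST(A) (the right-hand side is nullable), so add FOLLOW(L) = { $ }
PREDICT(L → A) = { $, '(' }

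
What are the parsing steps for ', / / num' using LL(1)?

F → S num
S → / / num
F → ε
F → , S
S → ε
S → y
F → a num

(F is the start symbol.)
LL(1) parsing maintains a stack (initially the start symbol over $) and the input. At each step: if the stack top is a terminal, match it against the current input token; if it is a non-terminal N, replace it with the RHS of M[N, lookahead] (the unique production whose predict set contains the lookahead).

Stack is shown with the top on the left.

Stack      Input        Action
------------------------------
F $        , / / num $  output F → , S
, S $      , / / num $  match ','
S $        / / num $    output S → / / num
/ / num $  / / num $    match '/'
/ num $    / num $      match '/'
num $      num $        match 'num'
$          $            accept

The string is accepted.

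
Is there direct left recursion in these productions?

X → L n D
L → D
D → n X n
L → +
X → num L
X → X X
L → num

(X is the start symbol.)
Yes, X is left-recursive

Direct left recursion occurs when N → N α for some non-terminal N (the right-hand side begins with the left-hand side itself).

X → L n D: starts with L
L → D: starts with D
D → n X n: starts with n
L → +: starts with '+'
X → num L: starts with num
X → X X: LEFT RECURSIVE (starts with X)
L → num: starts with num

The grammar has direct left recursion on: X.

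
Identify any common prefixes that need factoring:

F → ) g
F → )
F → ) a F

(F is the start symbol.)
Yes, F has productions with common prefix ')'

Left-factoring is needed when two productions for the same non-terminal
share a common prefix on the right-hand side.

Productions for F:
  F → ) g
  F → )
  F → ) a F

Found common prefix ')' in productions for F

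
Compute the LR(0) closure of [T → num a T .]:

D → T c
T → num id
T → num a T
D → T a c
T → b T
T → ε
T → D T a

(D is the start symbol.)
To compute CLOSURE, for each item [A → α.Bβ] where B is a non-terminal, add [B → .γ] for all productions B → γ; repeat for the newly added items until nothing changes.

Start with: [T → num a T .]
The dot is at the end, so nothing is added.

CLOSURE = { [T → num a T .] }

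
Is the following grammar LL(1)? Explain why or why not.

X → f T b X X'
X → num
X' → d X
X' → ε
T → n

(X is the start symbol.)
A grammar is LL(1) if for each non-terminal N with multiple productions, the predict sets of those productions are pairwise disjoint, where PREDICT(N → α) = (FIRST(α) \ {ε}) ∪ (FOLLOW(N) if α ⇒* ε).

Relevant sets:
  FOLLOW(X') = { $, 'd' }

For X:
  PREDICT(X → f T b X X') = { 'f' }
  PREDICT(X → num) = { 'num' }
For X':
  PREDICT(X' → d X) = { 'd' }
  PREDICT(X' → ε) = { $, 'd' }
T has a single production, so nothing to check there.

Conflict found: Predict set conflict for X': { 'd' }
The grammar is NOT LL(1).

Answer: No. Predict set conflict for X': { 'd' }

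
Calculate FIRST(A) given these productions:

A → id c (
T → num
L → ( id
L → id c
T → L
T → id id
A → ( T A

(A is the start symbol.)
{ '(', 'id' }

To compute FIRST(A), examine every production with A on the left-hand side, reading each right-hand side left to right until a non-nullable symbol is reached.

From A → id c (:
  - id is a terminal: add 'id' and stop
From A → ( T A:
  - '(' is a terminal: add '(' and stop

Collecting: FIRST(A) = { '(', 'id' }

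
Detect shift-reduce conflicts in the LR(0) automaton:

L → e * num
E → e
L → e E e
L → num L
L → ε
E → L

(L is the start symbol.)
Yes — I0: [L → .] vs [L → . e * num]; I2: [L → .] vs [E → . e]; I3: [L → .] vs [L → . e * num]; I8: [E → e .] vs [E → . e]

A shift-reduce conflict occurs when an LR(0) state has both:
  - a complete (reduce) item [A → α .] (dot at the end), and
  - a shift item [B → β . c γ] (dot before a terminal).

Augment with L' → L and build the canonical LR(0) collection (I0 = CLOSURE({[L' → . L]}), then GOTO on every symbol after a dot until no new states appear). It has 11 states:
  I0: { [L → . e * num], [L → . e E e], [L → . num L], [L → .], [L' → . L] }  — shift, reduce
  I1: { [L' → L .] }  — accept
  I2: { [E → . L], [E → . e], [L → . e * num], [L → . e E e], [L → . num L], [L → .], [L → e . * num], [L → e . E e] }  — shift, reduce
  I3: { [L → . e * num], [L → . e E e], [L → . num L], [L → .], [L → num . L] }  — shift, reduce
  I4: { [L → num L .] }  — reduce
  I5: { [L → e * . num] }  — shift
  I6: { [L → e E . e] }  — shift
  I7: { [E → L .] }  — reduce
  I8: { [E → . L], [E → . e], [E → e .], [L → . e * num], [L → . e E e], [L → . num L], [L → .], [L → e . * num], [L → e . E e] }  — shift, 2 reduces
  I9: { [L → e E e .] }  — reduce
  I10: { [L → e * num .] }  — reduce

I0 contains reduce item [L → .] and shift items [L → . e * num], [L → . e E e], [L → . num L] — shift-reduce conflict.
I2 contains reduce item [L → .] and shift items [E → . e], [L → . e * num], [L → e . * num], [L → . e E e], [L → . num L] — shift-reduce conflict.
I3 contains reduce item [L → .] and shift items [L → . e * num], [L → . e E e], [L → . num L] — shift-reduce conflict.
I8 contains reduce items [E → e .], [L → .] and shift items [E → . e], [L → . e * num], [L → e . * num], [L → . e E e], [L → . num L] — shift-reduce conflict.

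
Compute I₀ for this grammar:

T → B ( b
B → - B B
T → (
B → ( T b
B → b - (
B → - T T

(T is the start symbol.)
{ [B → . ( T b], [B → . - B B], [B → . - T T], [B → . b - (], [T → . (], [T → . B ( b], [T' → . T] }

First, augment the grammar with T' → T
I₀ = CLOSURE({ [T' → . T] }):
  [T' → . T] has the dot before T: add [T → . B ( b], [T → . (]
  [T → . B ( b] has the dot before B: add [B → . - B B], [B → . ( T b], [B → . b - (], [B → . - T T]
No further items can be added.

I₀ = { [B → . ( T b], [B → . - B B], [B → . - T T], [B → . b - (], [T → . (], [T → . B ( b], [T' → . T] }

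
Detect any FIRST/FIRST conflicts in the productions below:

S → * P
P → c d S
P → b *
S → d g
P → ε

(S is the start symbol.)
No FIRST/FIRST conflicts.

A FIRST/FIRST conflict occurs when two productions N → α and N → β for the same non-terminal have FIRST(α) ∩ FIRST(β) ≠ ∅ (with ε ∈ FIRST of a nullable right-hand side, so two nullable alternatives also conflict).

Productions for S:
  S → * P: FIRST = { '*' }
  S → d g: FIRST = { 'd' }
Productions for P:
  P → c d S: FIRST = { 'c' }
  P → b *: FIRST = { 'b' }
  P → ε: FIRST = { ε }

All alternatives of each non-terminal have pairwise disjoint FIRST sets.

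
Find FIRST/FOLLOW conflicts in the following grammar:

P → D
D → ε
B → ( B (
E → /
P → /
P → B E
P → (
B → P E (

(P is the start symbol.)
Yes. P → '/' with FOLLOW(P) on { '/' }; P → B E with FOLLOW(P) on { '/' }

A FIRST/FOLLOW conflict occurs when a non-terminal N has a nullable alternative N → β (β ⇒* ε) and another alternative N → α with FIRST(α) ∩ FOLLOW(N) ≠ ∅: on such a lookahead the parser cannot decide between expanding α and letting N vanish via β.

Nullable non-terminals: D, P.
FIRST sets used below: FIRST(D) = { ε }, FIRST(B) = { '(', '/' }
D has a nullable alternative but only one production, so nothing to check.

P: nullable alternative(s) P → D; FOLLOW(P) = { $, '/' }
  P → D: FIRST \ {ε} = { } — this is the only nullable alternative, skip
  P → /: FIRST \ {ε} = { '/' } — overlaps FOLLOW(P) on { '/' }: CONFLICT
  P → B E: FIRST \ {ε} = { '(', '/' } — overlaps FOLLOW(P) on { '/' }: CONFLICT
  P → (: FIRST \ {ε} = { '(' } — disjoint from FOLLOW(P)

B, E have no nullable alternative, so no FIRST/FOLLOW check is needed there.

So the grammar has 2 FIRST/FOLLOW conflicts (marked CONFLICT above).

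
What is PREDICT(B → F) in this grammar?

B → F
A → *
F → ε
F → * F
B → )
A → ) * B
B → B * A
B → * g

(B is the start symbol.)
{ $, '*' }

PREDICT(B → F) = (FIRST(RHS) \ {ε}) ∪ (FOLLOW(B) if ε ∈ FIRST(RHS), i.e. RHS ⇒* ε)
FIRST(F) = { '*', ε }
FIRST(F) = { '*', ε }
ε ∈ FIRST(F) (the right-hand side is nullable), so add FOLLOW(B) = { $, '*' }
PREDICT(B → F) = { $, '*' }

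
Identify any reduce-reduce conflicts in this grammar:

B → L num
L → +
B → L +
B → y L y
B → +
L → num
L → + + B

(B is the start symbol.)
Yes — I1: [B → + .] vs [L → + .]

Augment with B' → B and build the canonical LR(0) collection (I0 = CLOSURE({[B' → . B]}), then GOTO on every symbol after a dot until no new states appear). It has 13 states:
  I0: { [B → . +], [B → . L +], [B → . L num], [B → . y L y], [B' → . B], [L → . + + B], [L → . +], [L → . num] }  — shift
  I1: { [B → + .], [L → + . + B], [L → + .] }  — shift, 2 reduces
  I2: { [B' → B .] }  — accept
  I3: { [B → L . +], [B → L . num] }  — shift
  I4: { [L → num .] }  — reduce
  I5: { [B → y . L y], [L → . + + B], [L → . +], [L → . num] }  — shift
  I6: { [L → + . + B], [L → + .] }  — shift, reduce
  I7: { [B → y L . y] }  — shift
  I8: { [B → y L y .] }  — reduce
  I9: { [B → . +], [B → . L +], [B → . L num], [B → . y L y], [L → + + . B], [L → . + + B], [L → . +], [L → . num] }  — shift
  I10: { [L → + + B .] }  — reduce
  I11: { [B → L + .] }  — reduce
  I12: { [B → L num .] }  — reduce

I1 contains complete items [B → + .], [L → + .] — reduce-reduce conflict.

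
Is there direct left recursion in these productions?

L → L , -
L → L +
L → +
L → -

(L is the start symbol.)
Yes, L is left-recursive

Direct left recursion occurs when N → N α for some non-terminal N (the right-hand side begins with the left-hand side itself).

L → L , -: LEFT RECURSIVE (starts with L)
L → L +: LEFT RECURSIVE (starts with L)
L → +: starts with '+'
L → -: starts with '-'

The grammar has direct left recursion on: L.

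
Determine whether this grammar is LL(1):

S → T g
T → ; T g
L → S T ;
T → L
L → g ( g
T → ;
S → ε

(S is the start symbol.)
A grammar is LL(1) if for each non-terminal N with multiple productions, the predict sets of those productions are pairwise disjoint, where PREDICT(N → α) = (FIRST(α) \ {ε}) ∪ (FOLLOW(N) if α ⇒* ε).

Relevant sets:
  FIRST(T) = { ';', 'g' }
  FIRST(L) = { ';', 'g' }
  FIRST(S) = { ';', 'g', ε }
  FOLLOW(S) = { $, ';', 'g' }

For S:
  PREDICT(S → T g) = { ';', 'g' }
  PREDICT(S → ε) = { $, ';', 'g' }
For T:
  PREDICT(T → ';' T g) = { ';' }
  PREDICT(T → L) = { ';', 'g' }
  PREDICT(T → ';') = { ';' }
For L:
  PREDICT(L → S T ';') = { ';', 'g' }
  PREDICT(L → g '(' g) = { 'g' }

Conflict found: Predict set conflict for S: { ';', 'g' }
The grammar is NOT LL(1).

Answer: No. Predict set conflict for S: { ';', 'g' }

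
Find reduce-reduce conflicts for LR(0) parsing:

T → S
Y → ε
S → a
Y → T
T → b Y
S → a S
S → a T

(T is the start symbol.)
Yes — I7: [S → a S .] vs [T → S .]

A reduce-reduce conflict occurs when an LR(0) state has two complete items [A → α .] and [B → β .] — both call for a reduction, and with no lookahead the parser cannot choose between them.

Augment with T' → T and build the canonical LR(0) collection (I0 = CLOSURE({[T' → . T]}), then GOTO on every symbol after a dot until no new states appear). It has 9 states:
  I0: { [S → . a S], [S → . a T], [S → . a], [T → . S], [T → . b Y], [T' → . T] }  — shift
  I1: { [T → S .] }  — reduce
  I2: { [T' → T .] }  — accept
  I3: { [S → . a S], [S → . a T], [S → . a], [S → a . S], [S → a . T], [S → a .], [T → . S], [T → . b Y] }  — shift, reduce
  I4: { [S → . a S], [S → . a T], [S → . a], [T → . S], [T → . b Y], [T → b . Y], [Y → . T], [Y → .] }  — shift, reduce
  I5: { [Y → T .] }  — reduce
  I6: { [T → b Y .] }  — reduce
  I7: { [S → a S .], [T → S .] }  — 2 reduces
  I8: { [S → a T .] }  — reduce

I7 contains complete items [S → a S .], [T → S .] — reduce-reduce conflict.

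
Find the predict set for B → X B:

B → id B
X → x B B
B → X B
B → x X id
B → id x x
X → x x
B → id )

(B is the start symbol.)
PREDICT(B → X B) = (FIRST(RHS) \ {ε}) ∪ (FOLLOW(B) if ε ∈ FIRST(RHS), i.e. RHS ⇒* ε)
FIRST(X) = { 'x' }
FIRST(X B) = { 'x' }
ε ∉ FIRST(X B), so FOLLOW(B) is not added.
PREDICT(B → X B) = { 'x' }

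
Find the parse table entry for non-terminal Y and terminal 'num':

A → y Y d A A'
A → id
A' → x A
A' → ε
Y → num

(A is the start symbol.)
Y → num

To find M[Y, 'num'], we find productions for Y where 'num' is in the predict set (PREDICT(N → α) = (FIRST(α) \ {ε}) ∪ (FOLLOW(N) if α ⇒* ε)).

Y → num: PREDICT = { 'num' }
  'num' is in predict set, so this production goes in M[Y, 'num']

M[Y, 'num'] = Y → num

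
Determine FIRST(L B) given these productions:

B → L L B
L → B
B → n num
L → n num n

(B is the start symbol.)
{ 'n' }

FIRST sets of the non-terminals involved (from the grammar, by fixed-point iteration):
  FIRST(L) = { 'n' }

To compute FIRST(L B), process the symbols left to right:
Symbol L is a non-terminal. Add FIRST(L) \ {ε} = { 'n' }
L is not nullable (ε ∉ FIRST(L)), so stop here.
FIRST(L B) = { 'n' }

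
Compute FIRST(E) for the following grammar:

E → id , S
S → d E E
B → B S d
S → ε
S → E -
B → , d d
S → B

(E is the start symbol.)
{ 'id' }

From E → id , S:
  - id is a terminal: add 'id' and stop

Collecting: FIRST(E) = { 'id' }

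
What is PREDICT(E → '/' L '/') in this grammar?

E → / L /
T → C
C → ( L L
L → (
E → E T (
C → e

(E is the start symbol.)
PREDICT(E → '/' L '/') = (FIRST(RHS) \ {ε}) ∪ (FOLLOW(E) if ε ∈ FIRST(RHS), i.e. RHS ⇒* ε)
FIRST('/' L '/') = { '/' }
ε ∉ FIRST('/' L '/'), so FOLLOW(E) is not added.
PREDICT(E → '/' L '/') = { '/' }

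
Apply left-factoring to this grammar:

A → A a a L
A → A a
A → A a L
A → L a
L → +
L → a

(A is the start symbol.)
Left-factoring transforms A → αβ₁ | αβ₂ into A → αA' and A' → β₁ | β₂
(α is the longest common prefix among the alternatives). Repeat until
no nonterminal has two alternatives with a common prefix.

Round 1: A has alternatives sharing prefix 'A a'. Introduce A': A → A a A'
  Add: A' → a L
  Add: A' → ε
  Add: A' → L

No remaining common prefixes — done.

Resulting grammar:
A → A a A'
A' → a L
A' → ε
A' → L
A → L a
L → +
L → a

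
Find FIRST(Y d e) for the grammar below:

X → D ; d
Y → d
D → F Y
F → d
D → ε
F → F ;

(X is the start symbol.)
FIRST sets of the non-terminals involved (from the grammar, by fixed-point iteration):
  FIRST(Y) = { 'd' }

To compute FIRST(Y d e), process the symbols left to right:
Symbol Y is a non-terminal. Add FIRST(Y) \ {ε} = { 'd' }
Y is not nullable (ε ∉ FIRST(Y)), so stop here.
FIRST(Y d e) = { 'd' }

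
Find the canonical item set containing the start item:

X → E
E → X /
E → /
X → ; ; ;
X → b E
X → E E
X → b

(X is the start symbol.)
{ [E → . /], [E → . X /], [X → . ; ; ;], [X → . E E], [X → . E], [X → . b E], [X → . b], [X' → . X] }

First, augment the grammar with X' → X
I₀ = CLOSURE({ [X' → . X] }):
  [X' → . X] has the dot before X: add [X → . E], [X → . ; ; ;], [X → . b E], [X → . E E], [X → . b]
  [X → . E] has the dot before E: add [E → . X /], [E → . /]
No further items can be added.

I₀ = { [E → . /], [E → . X /], [X → . ; ; ;], [X → . E E], [X → . E], [X → . b E], [X → . b], [X' → . X] }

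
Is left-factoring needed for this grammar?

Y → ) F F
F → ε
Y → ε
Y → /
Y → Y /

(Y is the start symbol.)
No, left-factoring is not needed

Left-factoring is needed when two productions for the same non-terminal
share a common prefix on the right-hand side.

Productions for Y:
  Y → ) F F
  Y → ε
  Y → /
  Y → Y /

No common prefixes found.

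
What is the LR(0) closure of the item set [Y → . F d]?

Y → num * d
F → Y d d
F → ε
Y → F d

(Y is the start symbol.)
{ [F → . Y d d], [F → .], [Y → . F d], [Y → . num * d] }

To compute CLOSURE, for each item [A → α.Bβ] where B is a non-terminal, add [B → .γ] for all productions B → γ; repeat for the newly added items until nothing changes.

Start with: [Y → . F d]
  [Y → . F d] has the dot before F: add [F → . Y d d], [F → .]
  [F → . Y d d] has the dot before Y: add [Y → . num * d]
No further items can be added.

CLOSURE = { [F → . Y d d], [F → .], [Y → . F d], [Y → . num * d] }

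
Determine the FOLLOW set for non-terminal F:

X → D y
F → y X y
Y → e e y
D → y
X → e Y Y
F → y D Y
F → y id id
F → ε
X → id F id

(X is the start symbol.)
In X → id F id: F is followed by id, add FIRST(id) \ {ε} = { 'id' }

Taking the union: FOLLOW(F) = { 'id' }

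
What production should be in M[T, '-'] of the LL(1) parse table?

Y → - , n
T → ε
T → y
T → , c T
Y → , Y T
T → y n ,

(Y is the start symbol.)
Empty (error entry)

To find M[T, '-'], we find productions for T where '-' is in the predict set (PREDICT(N → α) = (FIRST(α) \ {ε}) ∪ (FOLLOW(N) if α ⇒* ε)).

Relevant sets:
  FOLLOW(T) = { $, ',', 'y' }

T → ε: PREDICT = { $, ',', 'y' }
T → y: PREDICT = { 'y' }
T → , c T: PREDICT = { ',' }
T → y n ,: PREDICT = { 'y' }

M[T, '-'] is empty (no production applies)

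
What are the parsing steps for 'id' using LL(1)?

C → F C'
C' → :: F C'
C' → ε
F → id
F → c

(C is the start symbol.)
LL(1) parsing maintains a stack (initially the start symbol over $) and the input. At each step: if the stack top is a terminal, match it against the current input token; if it is a non-terminal N, replace it with the RHS of M[N, lookahead] (the unique production whose predict set contains the lookahead).

Stack is shown with the top on the left.

Stack    Input  Action
----------------------
C $      id $   output C → F C'
F C' $   id $   output F → id
id C' $  id $   match 'id'
C' $     $      output C' → ε
$        $      accept

The string is accepted.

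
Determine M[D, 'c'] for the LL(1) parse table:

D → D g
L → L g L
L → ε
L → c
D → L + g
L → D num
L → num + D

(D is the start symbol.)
D → D g, D → L + g

To find M[D, 'c'], we find productions for D where 'c' is in the predict set (PREDICT(N → α) = (FIRST(α) \ {ε}) ∪ (FOLLOW(N) if α ⇒* ε)).

Relevant sets:
  FIRST(D) = { '+', 'c', 'g', 'num' }
  FIRST(L) = { '+', 'c', 'g', 'num', ε }

D → D g: PREDICT = { '+', 'c', 'g', 'num' }
  'c' is in predict set, so this production goes in M[D, 'c']
D → L + g: PREDICT = { '+', 'c', 'g', 'num' }
  'c' is in predict set, so this production goes in M[D, 'c']

M[D, 'c'] = D → D g, D → L + g  (a multiply-defined cell — the grammar is not LL(1))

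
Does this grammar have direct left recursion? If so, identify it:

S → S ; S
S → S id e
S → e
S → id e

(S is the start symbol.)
Direct left recursion occurs when N → N α for some non-terminal N (the right-hand side begins with the left-hand side itself).

S → S ; S: LEFT RECURSIVE (starts with S)
S → S id e: LEFT RECURSIVE (starts with S)
S → e: starts with e
S → id e: starts with id

The grammar has direct left recursion on: S.

Answer: Yes, S is left-recursive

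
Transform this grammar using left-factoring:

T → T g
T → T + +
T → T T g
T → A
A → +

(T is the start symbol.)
T → T T'
T' → g
T' → + +
T' → T g
T → A
A → +

Left-factoring transforms A → αβ₁ | αβ₂ into A → αA' and A' → β₁ | β₂
(α is the longest common prefix among the alternatives). Repeat until
no nonterminal has two alternatives with a common prefix.

Round 1: T has alternatives sharing prefix 'T'. Introduce T': T → T T'
  Add: T' → g
  Add: T' → + +
  Add: T' → T g

No remaining common prefixes — done.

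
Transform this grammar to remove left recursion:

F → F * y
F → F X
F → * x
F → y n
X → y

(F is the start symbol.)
F is directly left-recursive. The standard transformation for
  A → A α₁ | ... | A α_m | β₁ | ... | β_n
is
  A  → β₁ A' | ... | β_n A'
  A' → α₁ A' | ... | α_m A' | ε

F → * x becomes F → * x F'
F → y n becomes F → y n F'
F → F * y becomes F' → * y F'
F → F X becomes F' → X F'
Add F' → ε

Productions for other non-terminals are unchanged:
  X → y

Resulting grammar:
F → * x F'
F → y n F'
F' → * y F'
F' → X F'
F' → ε
X → y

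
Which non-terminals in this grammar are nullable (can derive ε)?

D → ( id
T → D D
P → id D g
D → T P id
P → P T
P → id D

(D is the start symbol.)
A non-terminal is nullable if it can derive ε (the empty string): either it has an ε-production, or it has a production whose right-hand side consists entirely of nullable non-terminals.

There are no ε-productions, so no non-terminal can derive ε.
No non-terminals are nullable.

Answer: None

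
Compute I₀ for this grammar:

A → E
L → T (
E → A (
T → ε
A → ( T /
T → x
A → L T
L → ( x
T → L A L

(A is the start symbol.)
First, augment the grammar with A' → A
I₀ = CLOSURE({ [A' → . A] }):
  [A' → . A] has the dot before A: add [A → . E], [A → . ( T /], [A → . L T]
  [A → . E] has the dot before E: add [E → . A (]
  [A → . L T] has the dot before L: add [L → . T (], [L → . ( x]
  [L → . T (] has the dot before T: add [T → .], [T → . x], [T → . L A L]
No further items can be added.

I₀ = { [A → . ( T /], [A → . E], [A → . L T], [A' → . A], [E → . A (], [L → . ( x], [L → . T (], [T → . L A L], [T → . x], [T → .] }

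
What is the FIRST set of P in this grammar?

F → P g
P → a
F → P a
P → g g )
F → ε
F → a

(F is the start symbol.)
To compute FIRST(P), examine every production with P on the left-hand side, reading each right-hand side left to right until a non-nullable symbol is reached.

From P → a:
  - a is a terminal: add 'a' and stop
From P → g g ):
  - g is a terminal: add 'g' and stop

Collecting: FIRST(P) = { 'a', 'g' }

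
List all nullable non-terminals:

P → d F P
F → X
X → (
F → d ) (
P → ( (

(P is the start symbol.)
A non-terminal is nullable if it can derive ε (the empty string): either it has an ε-production, or it has a production whose right-hand side consists entirely of nullable non-terminals.

There are no ε-productions, so no non-terminal can derive ε.
No non-terminals are nullable.

Answer: None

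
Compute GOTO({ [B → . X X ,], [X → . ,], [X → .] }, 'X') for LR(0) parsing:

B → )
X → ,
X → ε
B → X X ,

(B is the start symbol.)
{ [B → X . X ,], [X → . ,], [X → .] }

GOTO(I, 'X') = CLOSURE({ [A → αX.β] : [A → α.Xβ] ∈ I, X = 'X' })

Items with dot before 'X', with the dot advanced:
  [B → . X X ,] → [B → X . X ,]
Closure of the advanced items:
  [B → X . X ,] has the dot before X: add [X → . ,], [X → .]

GOTO = { [B → X . X ,], [X → . ,], [X → .] }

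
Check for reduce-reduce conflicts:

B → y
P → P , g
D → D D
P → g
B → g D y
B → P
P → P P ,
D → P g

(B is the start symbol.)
Yes — I10: [D → P g .] vs [P → g .]

A reduce-reduce conflict occurs when an LR(0) state has two complete items [A → α .] and [B → β .] — both call for a reduction, and with no lookahead the parser cannot choose between them.

Augment with B' → B and build the canonical LR(0) collection (I0 = CLOSURE({[B' → . B]}), then GOTO on every symbol after a dot until no new states appear). It has 15 states:
  I0: { [B → . P], [B → . g D y], [B → . y], [B' → . B], [P → . P , g], [P → . P P ,], [P → . g] }  — shift
  I1: { [B' → B .] }  — accept
  I2: { [B → P .], [P → . P , g], [P → . P P ,], [P → . g], [P → P . , g], [P → P . P ,] }  — shift, reduce
  I3: { [B → g . D y], [D → . D D], [D → . P g], [P → . P , g], [P → . P P ,], [P → . g], [P → g .] }  — shift, reduce
  I4: { [B → y .] }  — reduce
  I5: { [B → g D . y], [D → . D D], [D → . P g], [D → D . D], [P → . P , g], [P → . P P ,], [P → . g] }  — shift
  I6: { [D → P . g], [P → . P , g], [P → . P P ,], [P → . g], [P → P . , g], [P → P . P ,] }  — shift
  I7: { [P → g .] }  — reduce
  I8: { [P → P , . g] }  — shift
  I9: { [P → . P , g], [P → . P P ,], [P → . g], [P → P . , g], [P → P . P ,], [P → P P . ,] }  — shift
  I10: { [D → P g .], [P → g .] }  — 2 reduces
  I11: { [P → P , . g], [P → P P , .] }  — shift, reduce
  I12: { [P → P , g .] }  — reduce
  I13: { [D → . D D], [D → . P g], [D → D . D], [D → D D .], [P → . P , g], [P → . P P ,], [P → . g] }  — shift, reduce
  I14: { [B → g D y .] }  — reduce

I10 contains complete items [D → P g .], [P → g .] — reduce-reduce conflict.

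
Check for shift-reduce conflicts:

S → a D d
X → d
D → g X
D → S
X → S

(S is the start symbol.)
A shift-reduce conflict occurs when an LR(0) state has both:
  - a complete (reduce) item [A → α .] (dot at the end), and
  - a shift item [B → β . c γ] (dot before a terminal).

Augment with S' → S and build the canonical LR(0) collection (I0 = CLOSURE({[S' → . S]}), then GOTO on every symbol after a dot until no new states appear). It has 10 states:
  I0: { [S → . a D d], [S' → . S] }  — shift
  I1: { [S' → S .] }  — accept
  I2: { [D → . S], [D → . g X], [S → . a D d], [S → a . D d] }  — shift
  I3: { [S → a D . d] }  — shift
  I4: { [D → S .] }  — reduce
  I5: { [D → g . X], [S → . a D d], [X → . S], [X → . d] }  — shift
  I6: { [X → S .] }  — reduce
  I7: { [D → g X .] }  — reduce
  I8: { [X → d .] }  — reduce
  I9: { [S → a D d .] }  — reduce

No state contains both a complete item and a shift item.

Answer: No shift-reduce conflicts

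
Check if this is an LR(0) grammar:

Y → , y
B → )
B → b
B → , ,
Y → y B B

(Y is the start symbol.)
Augment with Y' → Y and build the canonical LR(0) collection (I0 = CLOSURE({[Y' → . Y]}), then GOTO on every symbol after a dot until no new states appear). It has 11 states:
  I0: { [Y → . , y], [Y → . y B B], [Y' → . Y] }  — shift
  I1: { [Y → , . y] }  — shift
  I2: { [Y' → Y .] }  — accept
  I3: { [B → . )], [B → . , ,], [B → . b], [Y → y . B B] }  — shift
  I4: { [B → ) .] }  — reduce
  I5: { [B → , . ,] }  — shift
  I6: { [B → . )], [B → . , ,], [B → . b], [Y → y B . B] }  — shift
  I7: { [B → b .] }  — reduce
  I8: { [Y → y B B .] }  — reduce
  I9: { [B → , , .] }  — reduce
  I10: { [Y → , y .] }  — reduce

Every state is either a pure shift/goto state or contains exactly one complete item and nothing to shift — no conflicts. The grammar is LR(0).

Answer: Yes, the grammar is LR(0)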